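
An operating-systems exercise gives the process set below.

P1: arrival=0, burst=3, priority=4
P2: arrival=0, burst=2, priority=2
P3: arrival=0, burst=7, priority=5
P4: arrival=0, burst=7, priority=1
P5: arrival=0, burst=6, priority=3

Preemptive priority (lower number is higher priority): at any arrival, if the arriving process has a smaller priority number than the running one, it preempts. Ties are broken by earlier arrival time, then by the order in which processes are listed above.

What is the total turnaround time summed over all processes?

Schedule: | P4 0-7 | P2 7-9 | P5 9-15 | P1 15-18 | P3 18-25 |
Completion: P1=18  P2=9  P3=25  P4=7  P5=15
Turnaround (C−A): P1=18  P2=9  P3=25  P4=7  P5=15
Turnaround = completion − arrival: P1=18, P2=9, P3=25, P4=7, P5=15
Total turnaround = 18 + 9 + 25 + 7 + 15 = 74

74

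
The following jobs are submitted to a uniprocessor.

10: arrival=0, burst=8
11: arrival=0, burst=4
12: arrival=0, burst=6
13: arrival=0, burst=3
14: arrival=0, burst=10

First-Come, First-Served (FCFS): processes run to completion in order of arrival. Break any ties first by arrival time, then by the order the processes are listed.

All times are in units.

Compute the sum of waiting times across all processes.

59

Timeline: | 10 0-8 | 11 8-12 | 12 12-18 | 13 18-21 | 14 21-31 |
Completion: 10=8  11=12  12=18  13=21  14=31
Turnaround (C−A): 10=8  11=12  12=18  13=21  14=31
Waiting = turnaround − burst: 10=0, 11=8, 12=12, 13=18, 14=21
Total waiting = 0 + 8 + 12 + 18 + 21 = 59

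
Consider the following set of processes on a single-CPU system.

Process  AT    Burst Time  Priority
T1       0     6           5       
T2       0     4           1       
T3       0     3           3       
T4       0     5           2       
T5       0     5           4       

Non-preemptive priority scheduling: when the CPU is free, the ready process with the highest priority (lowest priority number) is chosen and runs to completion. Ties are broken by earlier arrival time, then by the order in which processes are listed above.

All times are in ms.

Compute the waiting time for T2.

Timeline: | T2 0-4 | T4 4-9 | T3 9-12 | T5 12-17 | T1 17-23 |
Completion: T1=23  T2=4  T3=12  T4=9  T5=17
Waiting(T2) = turnaround − burst = 4 − 4 = 0

0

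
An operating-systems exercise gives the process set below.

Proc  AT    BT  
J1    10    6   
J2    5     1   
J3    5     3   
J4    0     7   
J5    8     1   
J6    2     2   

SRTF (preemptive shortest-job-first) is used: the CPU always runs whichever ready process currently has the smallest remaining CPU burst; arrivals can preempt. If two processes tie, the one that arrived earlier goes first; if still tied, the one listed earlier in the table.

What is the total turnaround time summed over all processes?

Schedule: | J4 0-2 | J6 2-4 | J4 4-5 | J2 5-6 | J3 6-9 | J5 9-10 | J4 10-14 | J1 14-20 |
Completion: J1=20  J2=6  J3=9  J4=14  J5=10  J6=4
Turnaround (C−A): J1=10  J2=1  J3=4  J4=14  J5=2  J6=2
Turnaround = completion − arrival: J1=10, J2=1, J3=4, J4=14, J5=2, J6=2
Total turnaround = 10 + 1 + 4 + 14 + 2 + 2 = 33

33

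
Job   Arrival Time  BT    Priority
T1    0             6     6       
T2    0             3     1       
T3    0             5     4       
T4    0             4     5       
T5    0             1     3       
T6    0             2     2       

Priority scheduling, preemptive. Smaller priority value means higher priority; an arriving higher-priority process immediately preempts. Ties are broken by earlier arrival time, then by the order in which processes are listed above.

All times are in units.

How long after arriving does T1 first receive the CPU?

15

Timeline: | T2 0-3 | T6 3-5 | T5 5-6 | T3 6-11 | T4 11-15 | T1 15-21 |
Completion: T1=21  T2=3  T3=11  T4=15  T5=6  T6=5
Response(T1) = first start − arrival = 15 − 0 = 15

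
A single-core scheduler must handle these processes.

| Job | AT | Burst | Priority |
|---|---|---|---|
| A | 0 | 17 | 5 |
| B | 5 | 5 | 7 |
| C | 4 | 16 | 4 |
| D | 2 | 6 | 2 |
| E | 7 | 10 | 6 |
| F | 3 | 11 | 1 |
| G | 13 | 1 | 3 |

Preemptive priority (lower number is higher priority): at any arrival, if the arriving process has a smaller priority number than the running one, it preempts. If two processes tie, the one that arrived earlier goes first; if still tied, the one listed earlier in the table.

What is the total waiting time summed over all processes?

Schedule: | A 0-2 | D 2-3 | F 3-14 | D 14-19 | G 19-20 | C 20-36 | A 36-51 | E 51-61 | B 61-66 |
Completion: A=51  B=66  C=36  D=19  E=61  F=14  G=20
Turnaround (C−A): A=51  B=61  C=32  D=17  E=54  F=11  G=7
Waiting = turnaround − burst: A=34, B=56, C=16, D=11, E=44, F=0, G=6
Total waiting = 34 + 56 + 16 + 11 + 44 + 0 + 6 = 167

167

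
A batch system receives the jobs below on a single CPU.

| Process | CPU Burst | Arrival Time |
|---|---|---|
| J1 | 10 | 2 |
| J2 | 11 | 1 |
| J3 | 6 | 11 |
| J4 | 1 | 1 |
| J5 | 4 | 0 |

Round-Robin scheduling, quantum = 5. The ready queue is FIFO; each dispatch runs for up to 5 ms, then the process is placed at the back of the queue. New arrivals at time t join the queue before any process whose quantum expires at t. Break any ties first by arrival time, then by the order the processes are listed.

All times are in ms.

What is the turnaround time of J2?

Gantt: | J5 0-4 | J2 4-9 | J4 9-10 | J1 10-15 | J2 15-20 | J3 20-25 | J1 25-30 | J2 30-31 | J3 31-32 |
Completion: J1=30  J2=31  J3=32  J4=10  J5=4
Turnaround(J2) = completion − arrival = 31 − 1 = 30

30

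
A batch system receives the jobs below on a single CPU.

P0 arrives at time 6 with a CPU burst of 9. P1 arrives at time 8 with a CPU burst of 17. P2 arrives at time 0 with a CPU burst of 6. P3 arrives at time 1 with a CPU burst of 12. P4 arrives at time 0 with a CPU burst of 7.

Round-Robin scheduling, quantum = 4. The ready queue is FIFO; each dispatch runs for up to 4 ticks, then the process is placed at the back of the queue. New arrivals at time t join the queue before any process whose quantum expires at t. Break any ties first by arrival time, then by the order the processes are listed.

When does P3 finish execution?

Timeline: | P2 0-4 | P4 4-8 | P3 8-12 | P2 12-14 | P0 14-18 | P1 18-22 | P4 22-25 | P3 25-29 | P0 29-33 | P1 33-37 | P3 37-41 | P0 41-42 | P1 42-51 |
Completion: P0=42  P1=51  P2=14  P3=41  P4=25
Turnaround (C−A): P0=36  P1=43  P2=14  P3=40  P4=25

41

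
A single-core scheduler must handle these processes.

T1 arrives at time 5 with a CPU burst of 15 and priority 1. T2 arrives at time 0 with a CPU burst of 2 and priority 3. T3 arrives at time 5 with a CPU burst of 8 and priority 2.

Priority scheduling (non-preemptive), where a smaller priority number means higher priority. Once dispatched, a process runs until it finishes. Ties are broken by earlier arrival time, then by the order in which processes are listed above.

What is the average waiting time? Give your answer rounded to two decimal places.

5.00

Gantt: | T2 0-2 | idle 2-5 | T1 5-20 | T3 20-28 |
Completion: T1=20  T2=2  T3=28
Turnaround (C−A): T1=15  T2=2  T3=23
Waiting times: T1=0, T2=0, T3=15
Average waiting = (0+0+15) / 3 = 15/3 = 5.00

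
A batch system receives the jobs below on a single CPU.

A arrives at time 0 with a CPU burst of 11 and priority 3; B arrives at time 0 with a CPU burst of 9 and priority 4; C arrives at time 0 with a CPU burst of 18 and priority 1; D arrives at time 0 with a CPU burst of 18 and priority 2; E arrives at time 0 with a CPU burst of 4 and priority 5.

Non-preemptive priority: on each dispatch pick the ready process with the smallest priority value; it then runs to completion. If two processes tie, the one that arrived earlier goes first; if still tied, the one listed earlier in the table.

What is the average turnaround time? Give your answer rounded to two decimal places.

43.40

Timeline: | C 0-18 | D 18-36 | A 36-47 | B 47-56 | E 56-60 |
Completion: A=47  B=56  C=18  D=36  E=60
Turnaround times: A=47, B=56, C=18, D=36, E=60
Average turnaround = (47+56+18+36+60) / 5 = 217/5 = 43.40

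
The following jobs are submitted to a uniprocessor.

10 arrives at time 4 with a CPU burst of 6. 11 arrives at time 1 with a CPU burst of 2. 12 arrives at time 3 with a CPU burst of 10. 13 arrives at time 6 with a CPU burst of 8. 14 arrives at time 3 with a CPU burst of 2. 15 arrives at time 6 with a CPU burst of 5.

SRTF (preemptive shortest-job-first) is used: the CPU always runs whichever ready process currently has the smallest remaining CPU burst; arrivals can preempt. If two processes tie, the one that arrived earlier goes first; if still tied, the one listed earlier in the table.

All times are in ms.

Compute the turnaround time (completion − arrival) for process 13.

Gantt: | idle 0-1 | 11 1-3 | 14 3-5 | 10 5-11 | 15 11-16 | 13 16-24 | 12 24-34 |
Completion: 10=11  11=3  12=34  13=24  14=5  15=16
Turnaround(13) = completion − arrival = 24 − 6 = 18

18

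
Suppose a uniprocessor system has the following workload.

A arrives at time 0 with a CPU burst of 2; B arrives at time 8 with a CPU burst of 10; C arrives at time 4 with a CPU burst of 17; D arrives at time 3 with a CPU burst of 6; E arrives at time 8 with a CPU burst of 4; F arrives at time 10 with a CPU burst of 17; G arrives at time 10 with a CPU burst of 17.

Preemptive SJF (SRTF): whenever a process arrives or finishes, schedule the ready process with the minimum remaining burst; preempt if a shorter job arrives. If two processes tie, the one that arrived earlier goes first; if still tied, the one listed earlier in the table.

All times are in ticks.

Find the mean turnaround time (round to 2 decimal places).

Gantt: | A 0-2 | idle 2-3 | D 3-9 | E 9-13 | B 13-23 | C 23-40 | F 40-57 | G 57-74 |
Completion: A=2  B=23  C=40  D=9  E=13  F=57  G=74
Turnaround times: A=2, B=15, C=36, D=6, E=5, F=47, G=64
Average turnaround = (2+15+36+6+5+47+64) / 7 = 175/7 = 25.00

25.00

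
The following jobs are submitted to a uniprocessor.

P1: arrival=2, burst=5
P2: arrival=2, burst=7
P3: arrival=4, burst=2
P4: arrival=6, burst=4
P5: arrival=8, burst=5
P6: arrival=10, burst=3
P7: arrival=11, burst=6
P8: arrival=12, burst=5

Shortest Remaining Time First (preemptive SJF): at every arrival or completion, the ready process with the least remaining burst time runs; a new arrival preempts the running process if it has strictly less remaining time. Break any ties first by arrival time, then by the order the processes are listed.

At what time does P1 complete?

9

Timeline: | idle 0-2 | P1 2-4 | P3 4-6 | P1 6-9 | P4 9-13 | P6 13-16 | P5 16-21 | P8 21-26 | P7 26-32 | P2 32-39 |
Completion: P1=9  P2=39  P3=6  P4=13  P5=21  P6=16  P7=32  P8=26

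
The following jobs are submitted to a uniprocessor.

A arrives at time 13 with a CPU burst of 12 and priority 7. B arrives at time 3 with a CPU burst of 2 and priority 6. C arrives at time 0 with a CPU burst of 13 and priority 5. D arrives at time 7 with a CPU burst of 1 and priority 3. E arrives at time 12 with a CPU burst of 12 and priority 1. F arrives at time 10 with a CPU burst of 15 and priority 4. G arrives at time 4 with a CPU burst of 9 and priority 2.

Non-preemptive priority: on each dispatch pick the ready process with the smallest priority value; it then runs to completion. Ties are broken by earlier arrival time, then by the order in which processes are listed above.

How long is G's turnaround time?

Schedule: | C 0-13 | E 13-25 | G 25-34 | D 34-35 | F 35-50 | B 50-52 | A 52-64 |
Completion: A=64  B=52  C=13  D=35  E=25  F=50  G=34
Turnaround (C−A): A=51  B=49  C=13  D=28  E=13  F=40  G=30
Turnaround(G) = completion − arrival = 34 − 4 = 30

30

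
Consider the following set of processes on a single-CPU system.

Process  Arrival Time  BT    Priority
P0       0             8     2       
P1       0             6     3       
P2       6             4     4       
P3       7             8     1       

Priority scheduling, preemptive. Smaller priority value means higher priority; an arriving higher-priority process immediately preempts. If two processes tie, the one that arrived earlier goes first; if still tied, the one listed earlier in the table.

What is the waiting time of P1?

Gantt: | P0 0-7 | P3 7-15 | P0 15-16 | P1 16-22 | P2 22-26 |
Completion: P0=16  P1=22  P2=26  P3=15
Turnaround (C−A): P0=16  P1=22  P2=20  P3=8
Waiting(P1) = turnaround − burst = 22 − 6 = 16

16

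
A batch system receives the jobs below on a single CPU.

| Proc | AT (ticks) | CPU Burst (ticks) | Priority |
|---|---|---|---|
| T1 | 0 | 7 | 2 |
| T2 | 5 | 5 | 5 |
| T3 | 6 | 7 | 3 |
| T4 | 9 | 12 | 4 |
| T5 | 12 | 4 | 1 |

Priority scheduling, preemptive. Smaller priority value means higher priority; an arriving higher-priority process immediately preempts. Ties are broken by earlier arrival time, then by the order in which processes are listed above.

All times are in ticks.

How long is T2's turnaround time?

Schedule: | T1 0-7 | T3 7-12 | T5 12-16 | T3 16-18 | T4 18-30 | T2 30-35 |
Completion: T1=7  T2=35  T3=18  T4=30  T5=16
Turnaround(T2) = completion − arrival = 35 − 5 = 30

30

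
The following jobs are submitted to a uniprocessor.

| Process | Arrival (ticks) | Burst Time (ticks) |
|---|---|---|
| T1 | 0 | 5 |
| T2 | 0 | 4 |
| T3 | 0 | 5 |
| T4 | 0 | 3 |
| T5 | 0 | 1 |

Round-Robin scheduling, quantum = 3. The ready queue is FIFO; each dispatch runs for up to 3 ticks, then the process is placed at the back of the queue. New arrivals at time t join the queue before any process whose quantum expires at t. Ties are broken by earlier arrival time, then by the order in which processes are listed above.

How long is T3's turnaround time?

18

Gantt: | T1 0-3 | T2 3-6 | T3 6-9 | T4 9-12 | T5 12-13 | T1 13-15 | T2 15-16 | T3 16-18 |
Completion: T1=15  T2=16  T3=18  T4=12  T5=13
Turnaround (C−A): T1=15  T2=16  T3=18  T4=12  T5=13
Turnaround(T3) = completion − arrival = 18 − 0 = 18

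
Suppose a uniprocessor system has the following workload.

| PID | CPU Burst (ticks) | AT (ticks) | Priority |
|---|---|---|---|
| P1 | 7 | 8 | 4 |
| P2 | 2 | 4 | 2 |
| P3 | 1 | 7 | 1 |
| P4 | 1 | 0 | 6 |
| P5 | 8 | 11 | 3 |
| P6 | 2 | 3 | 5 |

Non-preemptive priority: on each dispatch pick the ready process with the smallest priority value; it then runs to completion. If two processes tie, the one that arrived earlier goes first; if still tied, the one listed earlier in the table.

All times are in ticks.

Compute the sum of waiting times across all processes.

Schedule: | P4 0-1 | idle 1-3 | P6 3-5 | P2 5-7 | P3 7-8 | P1 8-15 | P5 15-23 |
Completion: P1=15  P2=7  P3=8  P4=1  P5=23  P6=5
Waiting = turnaround − burst: P1=0, P2=1, P3=0, P4=0, P5=4, P6=0
Total waiting = 0 + 1 + 0 + 0 + 4 + 0 = 5

5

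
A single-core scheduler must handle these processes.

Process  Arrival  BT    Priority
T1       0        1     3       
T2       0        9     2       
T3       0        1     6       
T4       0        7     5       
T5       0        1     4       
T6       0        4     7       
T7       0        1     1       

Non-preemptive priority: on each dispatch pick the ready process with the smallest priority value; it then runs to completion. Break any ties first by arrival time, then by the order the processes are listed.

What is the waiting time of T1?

10

Gantt: | T7 0-1 | T2 1-10 | T1 10-11 | T5 11-12 | T4 12-19 | T3 19-20 | T6 20-24 |
Completion: T1=11  T2=10  T3=20  T4=19  T5=12  T6=24  T7=1
Waiting(T1) = turnaround − burst = 11 − 1 = 10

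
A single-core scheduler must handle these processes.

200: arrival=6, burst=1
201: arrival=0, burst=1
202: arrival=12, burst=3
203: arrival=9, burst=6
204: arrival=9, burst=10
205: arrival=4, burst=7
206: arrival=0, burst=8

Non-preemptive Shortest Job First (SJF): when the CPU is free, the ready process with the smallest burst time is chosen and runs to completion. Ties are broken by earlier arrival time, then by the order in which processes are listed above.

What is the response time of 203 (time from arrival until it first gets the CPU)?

1

Gantt: | 201 0-1 | 206 1-9 | 200 9-10 | 203 10-16 | 202 16-19 | 205 19-26 | 204 26-36 |
Completion: 200=10  201=1  202=19  203=16  204=36  205=26  206=9
Response(203) = first start − arrival = 10 − 9 = 1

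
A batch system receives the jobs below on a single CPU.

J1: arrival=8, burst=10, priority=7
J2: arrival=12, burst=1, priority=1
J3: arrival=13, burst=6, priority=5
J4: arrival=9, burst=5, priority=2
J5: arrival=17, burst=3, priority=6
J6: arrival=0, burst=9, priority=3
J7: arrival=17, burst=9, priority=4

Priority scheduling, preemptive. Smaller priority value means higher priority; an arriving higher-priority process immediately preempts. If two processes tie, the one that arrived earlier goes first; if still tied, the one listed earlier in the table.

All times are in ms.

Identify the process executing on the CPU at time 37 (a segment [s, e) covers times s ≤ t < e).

Schedule: | J6 0-9 | J4 9-12 | J2 12-13 | J4 13-15 | J3 15-17 | J7 17-26 | J3 26-30 | J5 30-33 | J1 33-43 |
Completion: J1=43  J2=13  J3=30  J4=15  J5=33  J6=9  J7=26
Turnaround (C−A): J1=35  J2=1  J3=17  J4=6  J5=16  J6=9  J7=9

J1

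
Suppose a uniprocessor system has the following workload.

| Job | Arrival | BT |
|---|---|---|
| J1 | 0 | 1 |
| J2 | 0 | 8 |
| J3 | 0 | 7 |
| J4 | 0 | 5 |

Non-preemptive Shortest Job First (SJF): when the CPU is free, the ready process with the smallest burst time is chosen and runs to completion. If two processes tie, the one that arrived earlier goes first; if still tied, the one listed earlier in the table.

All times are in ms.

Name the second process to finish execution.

Timeline: | J1 0-1 | J4 1-6 | J3 6-13 | J2 13-21 |
Completion: J1=1  J2=21  J3=13  J4=6
Finish order: J1 → J4 → J3 → J2

J4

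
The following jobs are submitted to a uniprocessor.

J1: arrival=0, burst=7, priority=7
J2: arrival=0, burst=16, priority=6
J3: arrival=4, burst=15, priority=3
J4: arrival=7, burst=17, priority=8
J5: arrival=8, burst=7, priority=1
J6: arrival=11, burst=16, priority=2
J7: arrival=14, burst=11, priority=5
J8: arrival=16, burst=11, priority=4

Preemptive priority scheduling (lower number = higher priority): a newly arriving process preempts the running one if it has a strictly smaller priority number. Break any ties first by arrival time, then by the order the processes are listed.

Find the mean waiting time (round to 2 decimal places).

Gantt: | J2 0-4 | J3 4-8 | J5 8-15 | J6 15-31 | J3 31-42 | J8 42-53 | J7 53-64 | J2 64-76 | J1 76-83 | J4 83-100 |
Completion: J1=83  J2=76  J3=42  J4=100  J5=15  J6=31  J7=64  J8=53
Waiting times: J1=76, J2=60, J3=23, J4=76, J5=0, J6=4, J7=39, J8=26
Average waiting = (76+60+23+76+0+4+39+26) / 8 = 304/8 = 38.00

38.00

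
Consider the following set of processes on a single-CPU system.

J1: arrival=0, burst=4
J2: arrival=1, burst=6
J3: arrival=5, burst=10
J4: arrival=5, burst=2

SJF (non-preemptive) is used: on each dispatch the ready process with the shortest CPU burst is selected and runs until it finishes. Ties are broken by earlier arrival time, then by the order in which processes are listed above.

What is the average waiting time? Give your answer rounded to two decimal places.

3.75

Gantt: | J1 0-4 | J2 4-10 | J4 10-12 | J3 12-22 |
Completion: J1=4  J2=10  J3=22  J4=12
Turnaround (C−A): J1=4  J2=9  J3=17  J4=7
Waiting times: J1=0, J2=3, J3=7, J4=5
Average waiting = (0+3+7+5) / 4 = 15/4 = 3.75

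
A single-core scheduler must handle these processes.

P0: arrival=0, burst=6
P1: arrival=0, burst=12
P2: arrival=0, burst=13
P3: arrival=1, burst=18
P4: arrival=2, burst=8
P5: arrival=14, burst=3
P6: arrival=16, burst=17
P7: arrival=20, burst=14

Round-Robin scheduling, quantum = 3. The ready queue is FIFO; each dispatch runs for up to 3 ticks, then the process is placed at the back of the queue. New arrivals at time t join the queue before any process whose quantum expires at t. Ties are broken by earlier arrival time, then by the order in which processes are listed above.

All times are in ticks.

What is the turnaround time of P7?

69

Schedule: | P0 0-3 | P1 3-6 | P2 6-9 | P3 9-12 | P4 12-15 | P0 15-18 | P1 18-21 | P2 21-24 | P3 24-27 | P5 27-30 | P4 30-33 | P6 33-36 | P7 36-39 | P1 39-42 | P2 42-45 | P3 45-48 | P4 48-50 | P6 50-53 | P7 53-56 | P1 56-59 | P2 59-62 | P3 62-65 | P6 65-68 | P7 68-71 | P2 71-72 | P3 72-75 | P6 75-78 | P7 78-81 | P3 81-84 | P6 84-87 | P7 87-89 | P6 89-91 |
Completion: P0=18  P1=59  P2=72  P3=84  P4=50  P5=30  P6=91  P7=89
Turnaround (C−A): P0=18  P1=59  P2=72  P3=83  P4=48  P5=16  P6=75  P7=69
Turnaround(P7) = completion − arrival = 89 − 20 = 69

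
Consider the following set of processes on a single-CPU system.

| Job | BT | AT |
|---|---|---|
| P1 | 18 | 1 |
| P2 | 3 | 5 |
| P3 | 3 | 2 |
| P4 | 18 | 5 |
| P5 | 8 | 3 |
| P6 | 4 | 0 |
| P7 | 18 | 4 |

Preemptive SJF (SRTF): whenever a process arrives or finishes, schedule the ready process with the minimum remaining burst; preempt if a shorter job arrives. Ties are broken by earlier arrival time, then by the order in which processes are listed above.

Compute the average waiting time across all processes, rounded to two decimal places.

Schedule: | P6 0-4 | P3 4-7 | P2 7-10 | P5 10-18 | P1 18-36 | P7 36-54 | P4 54-72 |
Completion: P1=36  P2=10  P3=7  P4=72  P5=18  P6=4  P7=54
Turnaround (C−A): P1=35  P2=5  P3=5  P4=67  P5=15  P6=4  P7=50
Waiting times: P1=17, P2=2, P3=2, P4=49, P5=7, P6=0, P7=32
Average waiting = (17+2+2+49+7+0+32) / 7 = 109/7 = 15.57

15.57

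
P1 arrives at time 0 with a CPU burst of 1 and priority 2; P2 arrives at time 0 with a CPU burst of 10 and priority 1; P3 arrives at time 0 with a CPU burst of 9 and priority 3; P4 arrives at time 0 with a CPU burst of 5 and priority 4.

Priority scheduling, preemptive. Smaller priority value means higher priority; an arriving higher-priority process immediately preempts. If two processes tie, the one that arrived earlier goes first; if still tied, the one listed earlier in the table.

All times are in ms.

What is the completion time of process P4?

Timeline: | P2 0-10 | P1 10-11 | P3 11-20 | P4 20-25 |
Completion: P1=11  P2=10  P3=20  P4=25
Turnaround (C−A): P1=11  P2=10  P3=20  P4=25

25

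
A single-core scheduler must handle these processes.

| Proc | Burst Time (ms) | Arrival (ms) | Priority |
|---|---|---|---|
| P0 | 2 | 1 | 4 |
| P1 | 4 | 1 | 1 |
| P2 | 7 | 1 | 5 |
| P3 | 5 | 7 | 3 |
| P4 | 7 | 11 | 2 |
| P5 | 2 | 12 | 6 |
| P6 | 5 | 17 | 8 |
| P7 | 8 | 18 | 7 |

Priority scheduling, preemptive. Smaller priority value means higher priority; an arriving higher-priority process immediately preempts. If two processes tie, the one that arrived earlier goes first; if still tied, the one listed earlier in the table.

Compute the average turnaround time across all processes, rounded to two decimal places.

Gantt: | idle 0-1 | P1 1-5 | P0 5-7 | P3 7-11 | P4 11-18 | P3 18-19 | P2 19-26 | P5 26-28 | P7 28-36 | P6 36-41 |
Completion: P0=7  P1=5  P2=26  P3=19  P4=18  P5=28  P6=41  P7=36
Turnaround times: P0=6, P1=4, P2=25, P3=12, P4=7, P5=16, P6=24, P7=18
Average turnaround = (6+4+25+12+7+16+24+18) / 8 = 112/8 = 14.00

14.00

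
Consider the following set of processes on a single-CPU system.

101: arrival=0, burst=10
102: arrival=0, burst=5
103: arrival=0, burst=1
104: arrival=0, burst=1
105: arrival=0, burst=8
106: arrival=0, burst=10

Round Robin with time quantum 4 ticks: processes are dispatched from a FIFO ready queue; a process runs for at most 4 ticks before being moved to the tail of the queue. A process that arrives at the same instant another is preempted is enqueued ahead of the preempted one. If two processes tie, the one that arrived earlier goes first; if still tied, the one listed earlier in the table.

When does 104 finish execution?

Timeline: | 101 0-4 | 102 4-8 | 103 8-9 | 104 9-10 | 105 10-14 | 106 14-18 | 101 18-22 | 102 22-23 | 105 23-27 | 106 27-31 | 101 31-33 | 106 33-35 |
Completion: 101=33  102=23  103=9  104=10  105=27  106=35
Turnaround (C−A): 101=33  102=23  103=9  104=10  105=27  106=35

10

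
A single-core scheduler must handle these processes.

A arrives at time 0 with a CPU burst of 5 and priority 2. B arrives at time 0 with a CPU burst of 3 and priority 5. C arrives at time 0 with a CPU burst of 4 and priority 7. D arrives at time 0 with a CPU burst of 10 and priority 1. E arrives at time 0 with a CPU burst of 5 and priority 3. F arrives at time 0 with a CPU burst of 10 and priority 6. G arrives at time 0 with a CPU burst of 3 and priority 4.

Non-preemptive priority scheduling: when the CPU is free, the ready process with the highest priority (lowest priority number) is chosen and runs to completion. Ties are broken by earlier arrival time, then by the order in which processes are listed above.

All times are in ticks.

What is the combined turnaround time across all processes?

170

Schedule: | D 0-10 | A 10-15 | E 15-20 | G 20-23 | B 23-26 | F 26-36 | C 36-40 |
Completion: A=15  B=26  C=40  D=10  E=20  F=36  G=23
Turnaround (C−A): A=15  B=26  C=40  D=10  E=20  F=36  G=23
Turnaround = completion − arrival: A=15, B=26, C=40, D=10, E=20, F=36, G=23
Total turnaround = 15 + 26 + 40 + 10 + 20 + 36 + 23 = 170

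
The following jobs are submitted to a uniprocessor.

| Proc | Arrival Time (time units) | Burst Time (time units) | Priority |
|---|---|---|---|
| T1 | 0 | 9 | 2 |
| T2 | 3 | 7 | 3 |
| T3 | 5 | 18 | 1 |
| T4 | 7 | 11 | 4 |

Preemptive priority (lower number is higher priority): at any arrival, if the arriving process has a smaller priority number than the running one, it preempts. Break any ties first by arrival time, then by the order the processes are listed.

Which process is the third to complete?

Timeline: | T1 0-5 | T3 5-23 | T1 23-27 | T2 27-34 | T4 34-45 |
Completion: T1=27  T2=34  T3=23  T4=45
Finish order: T3 → T1 → T2 → T4

T2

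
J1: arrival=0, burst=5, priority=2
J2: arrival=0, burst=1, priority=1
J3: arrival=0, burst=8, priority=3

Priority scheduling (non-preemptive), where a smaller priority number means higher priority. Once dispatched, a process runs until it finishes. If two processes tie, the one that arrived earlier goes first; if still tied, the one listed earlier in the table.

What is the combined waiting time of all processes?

Schedule: | J2 0-1 | J1 1-6 | J3 6-14 |
Completion: J1=6  J2=1  J3=14
Turnaround (C−A): J1=6  J2=1  J3=14
Waiting = turnaround − burst: J1=1, J2=0, J3=6
Total waiting = 1 + 0 + 6 = 7

7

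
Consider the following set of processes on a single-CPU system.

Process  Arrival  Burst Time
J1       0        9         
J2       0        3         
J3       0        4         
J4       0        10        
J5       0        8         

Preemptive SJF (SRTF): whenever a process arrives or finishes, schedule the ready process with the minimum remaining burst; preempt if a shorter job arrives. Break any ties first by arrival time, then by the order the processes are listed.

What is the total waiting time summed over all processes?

49

Gantt: | J2 0-3 | J3 3-7 | J5 7-15 | J1 15-24 | J4 24-34 |
Completion: J1=24  J2=3  J3=7  J4=34  J5=15
Turnaround (C−A): J1=24  J2=3  J3=7  J4=34  J5=15
Waiting = turnaround − burst: J1=15, J2=0, J3=3, J4=24, J5=7
Total waiting = 15 + 0 + 3 + 24 + 7 = 49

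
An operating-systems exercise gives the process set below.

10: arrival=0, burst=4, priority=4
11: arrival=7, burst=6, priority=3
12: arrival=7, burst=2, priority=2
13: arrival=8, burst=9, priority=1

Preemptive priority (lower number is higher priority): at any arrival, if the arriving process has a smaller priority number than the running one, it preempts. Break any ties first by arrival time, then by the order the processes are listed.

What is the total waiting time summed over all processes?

Schedule: | 10 0-4 | idle 4-7 | 12 7-8 | 13 8-17 | 12 17-18 | 11 18-24 |
Completion: 10=4  11=24  12=18  13=17
Turnaround (C−A): 10=4  11=17  12=11  13=9
Waiting = turnaround − burst: 10=0, 11=11, 12=9, 13=0
Total waiting = 0 + 11 + 9 + 0 = 20

20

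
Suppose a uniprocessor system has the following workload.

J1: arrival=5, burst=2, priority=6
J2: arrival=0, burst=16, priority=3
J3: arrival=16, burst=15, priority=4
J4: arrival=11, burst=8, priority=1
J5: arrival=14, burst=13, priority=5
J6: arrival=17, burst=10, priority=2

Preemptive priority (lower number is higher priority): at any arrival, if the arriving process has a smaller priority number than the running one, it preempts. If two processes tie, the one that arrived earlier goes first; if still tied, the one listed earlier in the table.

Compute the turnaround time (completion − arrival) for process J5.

Timeline: | J2 0-11 | J4 11-19 | J6 19-29 | J2 29-34 | J3 34-49 | J5 49-62 | J1 62-64 |
Completion: J1=64  J2=34  J3=49  J4=19  J5=62  J6=29
Turnaround (C−A): J1=59  J2=34  J3=33  J4=8  J5=48  J6=12
Turnaround(J5) = completion − arrival = 62 − 14 = 48

48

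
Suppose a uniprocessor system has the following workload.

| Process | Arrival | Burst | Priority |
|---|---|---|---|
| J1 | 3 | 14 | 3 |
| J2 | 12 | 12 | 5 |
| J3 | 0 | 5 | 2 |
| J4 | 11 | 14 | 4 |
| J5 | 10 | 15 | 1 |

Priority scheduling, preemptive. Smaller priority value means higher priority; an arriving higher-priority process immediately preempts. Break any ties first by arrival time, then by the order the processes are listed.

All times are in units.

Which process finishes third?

Schedule: | J3 0-5 | J1 5-10 | J5 10-25 | J1 25-34 | J4 34-48 | J2 48-60 |
Completion: J1=34  J2=60  J3=5  J4=48  J5=25
Finish order: J3 → J5 → J1 → J4 → J2

J1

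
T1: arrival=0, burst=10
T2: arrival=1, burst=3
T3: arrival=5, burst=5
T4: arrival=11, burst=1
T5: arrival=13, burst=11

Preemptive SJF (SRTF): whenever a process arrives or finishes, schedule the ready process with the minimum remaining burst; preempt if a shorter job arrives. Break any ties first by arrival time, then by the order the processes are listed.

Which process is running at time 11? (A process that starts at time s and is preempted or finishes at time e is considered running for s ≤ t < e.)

T4

Timeline: | T1 0-1 | T2 1-4 | T1 4-5 | T3 5-10 | T1 10-11 | T4 11-12 | T1 12-19 | T5 19-30 |
Completion: T1=19  T2=4  T3=10  T4=12  T5=30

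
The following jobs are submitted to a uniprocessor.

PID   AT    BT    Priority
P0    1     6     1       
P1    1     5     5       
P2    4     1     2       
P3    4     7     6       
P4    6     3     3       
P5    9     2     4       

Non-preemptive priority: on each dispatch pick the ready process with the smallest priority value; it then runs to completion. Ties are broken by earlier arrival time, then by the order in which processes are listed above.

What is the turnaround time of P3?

Schedule: | idle 0-1 | P0 1-7 | P2 7-8 | P4 8-11 | P5 11-13 | P1 13-18 | P3 18-25 |
Completion: P0=7  P1=18  P2=8  P3=25  P4=11  P5=13
Turnaround (C−A): P0=6  P1=17  P2=4  P3=21  P4=5  P5=4
Turnaround(P3) = completion − arrival = 25 − 4 = 21

21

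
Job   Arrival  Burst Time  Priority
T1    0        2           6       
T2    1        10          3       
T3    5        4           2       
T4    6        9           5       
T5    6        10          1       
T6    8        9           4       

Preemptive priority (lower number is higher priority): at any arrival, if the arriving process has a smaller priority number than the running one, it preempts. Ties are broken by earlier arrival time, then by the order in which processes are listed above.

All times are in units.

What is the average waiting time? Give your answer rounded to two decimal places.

Gantt: | T1 0-1 | T2 1-5 | T3 5-6 | T5 6-16 | T3 16-19 | T2 19-25 | T6 25-34 | T4 34-43 | T1 43-44 |
Completion: T1=44  T2=25  T3=19  T4=43  T5=16  T6=34
Waiting times: T1=42, T2=14, T3=10, T4=28, T5=0, T6=17
Average waiting = (42+14+10+28+0+17) / 6 = 111/6 = 18.50

18.50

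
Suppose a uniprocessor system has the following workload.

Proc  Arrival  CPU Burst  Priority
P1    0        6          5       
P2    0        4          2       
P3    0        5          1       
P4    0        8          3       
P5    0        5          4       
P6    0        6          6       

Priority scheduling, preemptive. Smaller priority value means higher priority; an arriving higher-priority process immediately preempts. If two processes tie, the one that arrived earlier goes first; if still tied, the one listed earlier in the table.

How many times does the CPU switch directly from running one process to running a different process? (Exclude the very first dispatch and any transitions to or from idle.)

5

Gantt: | P3 0-5 | P2 5-9 | P4 9-17 | P5 17-22 | P1 22-28 | P6 28-34 |
Completion: P1=28  P2=9  P3=5  P4=17  P5=22  P6=34
Turnaround (C−A): P1=28  P2=9  P3=5  P4=17  P5=22  P6=34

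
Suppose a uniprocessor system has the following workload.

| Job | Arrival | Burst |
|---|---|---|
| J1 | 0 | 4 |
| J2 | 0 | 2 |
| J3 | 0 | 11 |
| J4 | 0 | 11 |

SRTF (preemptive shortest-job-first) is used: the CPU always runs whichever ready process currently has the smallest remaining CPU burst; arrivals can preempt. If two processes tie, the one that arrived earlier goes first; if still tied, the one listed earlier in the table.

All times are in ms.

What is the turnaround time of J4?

Schedule: | J2 0-2 | J1 2-6 | J3 6-17 | J4 17-28 |
Completion: J1=6  J2=2  J3=17  J4=28
Turnaround(J4) = completion − arrival = 28 − 0 = 28

28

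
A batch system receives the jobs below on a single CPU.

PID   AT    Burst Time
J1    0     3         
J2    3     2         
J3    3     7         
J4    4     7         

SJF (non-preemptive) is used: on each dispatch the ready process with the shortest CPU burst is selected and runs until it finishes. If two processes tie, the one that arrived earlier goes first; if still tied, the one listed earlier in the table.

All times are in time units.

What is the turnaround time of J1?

3

Gantt: | J1 0-3 | J2 3-5 | J3 5-12 | J4 12-19 |
Completion: J1=3  J2=5  J3=12  J4=19
Turnaround(J1) = completion − arrival = 3 − 0 = 3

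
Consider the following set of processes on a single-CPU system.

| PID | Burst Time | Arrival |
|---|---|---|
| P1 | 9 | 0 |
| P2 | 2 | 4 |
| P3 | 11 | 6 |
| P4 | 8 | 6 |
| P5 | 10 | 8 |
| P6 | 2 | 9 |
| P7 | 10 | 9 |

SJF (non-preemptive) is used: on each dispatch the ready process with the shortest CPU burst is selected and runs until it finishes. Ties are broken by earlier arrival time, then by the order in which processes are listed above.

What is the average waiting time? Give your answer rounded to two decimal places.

12.00

Gantt: | P1 0-9 | P2 9-11 | P6 11-13 | P4 13-21 | P5 21-31 | P7 31-41 | P3 41-52 |
Completion: P1=9  P2=11  P3=52  P4=21  P5=31  P6=13  P7=41
Turnaround (C−A): P1=9  P2=7  P3=46  P4=15  P5=23  P6=4  P7=32
Waiting times: P1=0, P2=5, P3=35, P4=7, P5=13, P6=2, P7=22
Average waiting = (0+5+35+7+13+2+22) / 7 = 84/7 = 12.00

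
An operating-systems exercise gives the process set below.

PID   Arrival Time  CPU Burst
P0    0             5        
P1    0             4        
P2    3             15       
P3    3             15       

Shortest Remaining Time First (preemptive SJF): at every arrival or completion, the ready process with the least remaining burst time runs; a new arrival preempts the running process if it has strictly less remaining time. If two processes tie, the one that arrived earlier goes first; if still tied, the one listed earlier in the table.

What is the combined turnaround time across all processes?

Gantt: | P1 0-4 | P0 4-9 | P2 9-24 | P3 24-39 |
Completion: P0=9  P1=4  P2=24  P3=39
Turnaround (C−A): P0=9  P1=4  P2=21  P3=36
Turnaround = completion − arrival: P0=9, P1=4, P2=21, P3=36
Total turnaround = 9 + 4 + 21 + 36 = 70

70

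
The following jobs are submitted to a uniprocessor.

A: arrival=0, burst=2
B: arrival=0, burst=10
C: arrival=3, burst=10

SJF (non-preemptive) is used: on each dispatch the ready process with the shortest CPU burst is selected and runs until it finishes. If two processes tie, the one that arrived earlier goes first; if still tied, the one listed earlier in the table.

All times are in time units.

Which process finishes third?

C

Gantt: | A 0-2 | B 2-12 | C 12-22 |
Completion: A=2  B=12  C=22
Finish order: A → B → C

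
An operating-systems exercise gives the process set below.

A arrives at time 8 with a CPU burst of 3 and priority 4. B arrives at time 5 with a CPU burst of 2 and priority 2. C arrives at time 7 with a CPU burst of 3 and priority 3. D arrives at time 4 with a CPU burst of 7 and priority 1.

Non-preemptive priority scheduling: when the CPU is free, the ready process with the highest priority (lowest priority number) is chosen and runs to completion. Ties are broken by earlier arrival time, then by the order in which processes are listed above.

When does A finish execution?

19

Gantt: | idle 0-4 | D 4-11 | B 11-13 | C 13-16 | A 16-19 |
Completion: A=19  B=13  C=16  D=11
Turnaround (C−A): A=11  B=8  C=9  D=7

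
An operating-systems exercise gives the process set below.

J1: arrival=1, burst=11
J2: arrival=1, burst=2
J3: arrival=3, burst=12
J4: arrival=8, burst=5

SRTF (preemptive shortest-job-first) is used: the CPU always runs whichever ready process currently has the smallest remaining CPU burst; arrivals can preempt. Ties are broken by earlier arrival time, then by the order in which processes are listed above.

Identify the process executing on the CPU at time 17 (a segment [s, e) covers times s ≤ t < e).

Timeline: | idle 0-1 | J2 1-3 | J1 3-8 | J4 8-13 | J1 13-19 | J3 19-31 |
Completion: J1=19  J2=3  J3=31  J4=13
Turnaround (C−A): J1=18  J2=2  J3=28  J4=5

J1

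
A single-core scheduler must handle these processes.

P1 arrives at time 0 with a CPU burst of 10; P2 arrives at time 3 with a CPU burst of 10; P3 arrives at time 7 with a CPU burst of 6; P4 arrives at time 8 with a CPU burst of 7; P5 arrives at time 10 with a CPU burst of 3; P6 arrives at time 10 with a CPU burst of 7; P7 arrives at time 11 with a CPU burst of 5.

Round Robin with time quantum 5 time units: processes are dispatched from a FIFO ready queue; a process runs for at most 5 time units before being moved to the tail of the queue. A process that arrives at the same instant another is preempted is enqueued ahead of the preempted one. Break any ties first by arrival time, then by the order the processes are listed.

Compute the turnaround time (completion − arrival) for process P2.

35

Timeline: | P1 0-5 | P2 5-10 | P1 10-15 | P3 15-20 | P4 20-25 | P5 25-28 | P6 28-33 | P2 33-38 | P7 38-43 | P3 43-44 | P4 44-46 | P6 46-48 |
Completion: P1=15  P2=38  P3=44  P4=46  P5=28  P6=48  P7=43
Turnaround(P2) = completion − arrival = 38 − 3 = 35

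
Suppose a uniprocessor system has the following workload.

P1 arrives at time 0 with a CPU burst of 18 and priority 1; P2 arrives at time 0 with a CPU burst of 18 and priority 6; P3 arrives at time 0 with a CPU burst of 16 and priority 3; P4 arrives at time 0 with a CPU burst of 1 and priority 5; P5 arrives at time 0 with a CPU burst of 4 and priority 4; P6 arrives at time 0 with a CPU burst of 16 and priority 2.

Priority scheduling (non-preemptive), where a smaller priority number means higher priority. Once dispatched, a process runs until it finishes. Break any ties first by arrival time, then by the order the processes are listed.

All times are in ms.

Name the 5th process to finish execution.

Gantt: | P1 0-18 | P6 18-34 | P3 34-50 | P5 50-54 | P4 54-55 | P2 55-73 |
Completion: P1=18  P2=73  P3=50  P4=55  P5=54  P6=34
Finish order: P1 → P6 → P3 → P5 → P4 → P2

P4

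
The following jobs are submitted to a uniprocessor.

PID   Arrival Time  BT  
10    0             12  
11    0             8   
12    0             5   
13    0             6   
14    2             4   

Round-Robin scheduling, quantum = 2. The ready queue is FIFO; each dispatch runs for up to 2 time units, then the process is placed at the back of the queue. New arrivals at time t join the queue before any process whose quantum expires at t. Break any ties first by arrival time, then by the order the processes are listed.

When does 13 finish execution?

27

Schedule: | 10 0-2 | 11 2-4 | 12 4-6 | 13 6-8 | 14 8-10 | 10 10-12 | 11 12-14 | 12 14-16 | 13 16-18 | 14 18-20 | 10 20-22 | 11 22-24 | 12 24-25 | 13 25-27 | 10 27-29 | 11 29-31 | 10 31-35 |
Completion: 10=35  11=31  12=25  13=27  14=20
Turnaround (C−A): 10=35  11=31  12=25  13=27  14=18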